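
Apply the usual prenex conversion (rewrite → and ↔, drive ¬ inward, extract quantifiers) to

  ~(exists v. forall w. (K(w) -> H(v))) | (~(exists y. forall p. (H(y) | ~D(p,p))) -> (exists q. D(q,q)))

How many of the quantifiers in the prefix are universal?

First replace A → B with ¬A ∨ B.
  ~(exists v. forall w. (~K(w) | H(v))) | ~~(exists y. forall p. (H(y) | ~D(p,p))) | (exists q. D(q,q))
Drive negations inward (¬∀x A ≡ ∃x ¬A, ¬∃x A ≡ ∀x ¬A, De Morgan for ∧/∨):
  (forall v. exists w. (K(w) & ~H(v))) | (exists y. forall p. (H(y) | ~D(p,p))) | (exists q. D(q,q))
All bound variables are already distinct, so no renaming is needed.
Extract every quantifier outward, since the variables are now distinct and don't occur free across branches:
  forall v. exists w. exists y. forall p. exists q. (K(w) & ~H(v) | H(y) | ~D(p,p) | D(q,q))
The prefix is forall v exists w exists y forall p exists q: 2 universal, 3 existential.

2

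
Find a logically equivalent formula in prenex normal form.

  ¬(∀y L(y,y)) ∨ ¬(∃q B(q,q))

Drive negations inward (¬∀x A ≡ ∃x ¬A, ¬∃x A ≡ ∀x ¬A, De Morgan for ∧/∨):
  (∃y ¬L(y,y)) ∨ (∀q ¬B(q,q))
Finally move all quantifiers to the prefix:
  ∃y ∀q (¬L(y,y) ∨ ¬B(q,q))

∃y ∀q (¬L(y,y) ∨ ¬B(q,q))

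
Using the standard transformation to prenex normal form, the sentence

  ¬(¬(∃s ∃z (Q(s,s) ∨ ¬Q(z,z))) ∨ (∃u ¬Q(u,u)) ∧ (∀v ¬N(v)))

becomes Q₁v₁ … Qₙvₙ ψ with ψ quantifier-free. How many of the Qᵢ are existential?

3

Move each ¬ inward, flipping quantifiers it crosses:
  (∃s ∃z (Q(s,s) ∨ ¬Q(z,z))) ∧ ((∀u Q(u,u)) ∨ (∃v N(v)))
Finally move all quantifiers to the prefix:
  ∃s ∃z ∀u ∃v ((Q(s,s) ∨ ¬Q(z,z)) ∧ (Q(u,u) ∨ N(v)))
The prefix is ∃s ∃z ∀u ∃v: 1 universal, 3 existential.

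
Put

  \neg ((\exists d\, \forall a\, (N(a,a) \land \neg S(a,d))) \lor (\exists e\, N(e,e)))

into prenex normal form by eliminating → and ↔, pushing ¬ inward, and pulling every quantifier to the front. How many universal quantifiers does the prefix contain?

2

Move each ¬ inward, flipping quantifiers it crosses:
  (\forall d\, \exists a\, (\neg N(a,a) \lor S(a,d))) \land (\forall e\, \neg N(e,e))
All bound variables are already distinct, so no renaming is needed.
Extract every quantifier outward, since the variables are now distinct and don't occur free across branches:
  \forall d\, \exists a\, \forall e\, ((\neg N(a,a) \lor S(a,d)) \land \neg N(e,e))
The prefix is \forall d \exists a \forall e: 2 universal, 1 existential.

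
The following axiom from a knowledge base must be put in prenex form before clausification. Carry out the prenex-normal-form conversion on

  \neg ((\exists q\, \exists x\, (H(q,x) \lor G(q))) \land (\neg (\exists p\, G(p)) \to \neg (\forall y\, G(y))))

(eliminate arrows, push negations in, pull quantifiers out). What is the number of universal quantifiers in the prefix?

4

First replace A → B with ¬A ∨ B.
  \neg ((\exists q\, \exists x\, (H(q,x) \lor G(q))) \land (\neg \neg (\exists p\, G(p)) \lor \neg (\forall y\, G(y))))
Move each ¬ inward, flipping quantifiers it crosses:
  (\forall q\, \forall x\, (\neg H(q,x) \land \neg G(q))) \lor (\forall p\, \neg G(p)) \land (\forall y\, G(y))
All bound variables are already distinct, so no renaming is needed.
Pull the quantifiers to the front (each side's bound variable is not free in the other side):
  \forall q\, \forall x\, \forall p\, \forall y\, (\neg H(q,x) \land \neg G(q) \lor \neg G(p) \land G(y))
The prefix is \forall q \forall x \forall p \forall y: 4 universal, 0 existential.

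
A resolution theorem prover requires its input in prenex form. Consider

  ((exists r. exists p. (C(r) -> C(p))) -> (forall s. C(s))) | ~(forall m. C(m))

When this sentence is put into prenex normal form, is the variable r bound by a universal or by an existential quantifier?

Eliminate → and ↔ using ¬ and ∨.
  ~(exists r. exists p. (~C(r) | C(p))) | (forall s. C(s)) | ~(forall m. C(m))
Push ¬ through the quantifiers and connectives to reach negation normal form:
  (forall r. forall p. (C(r) & ~C(p))) | (forall s. C(s)) | (exists m. ~C(m))
Finally move all quantifiers to the prefix:
  forall r. forall p. forall s. exists m. (C(r) & ~C(p) | C(s) | ~C(m))
The quantifier exists r sits under an odd number of negations (counting the antecedent side of each →), so it flips to forall r.

universal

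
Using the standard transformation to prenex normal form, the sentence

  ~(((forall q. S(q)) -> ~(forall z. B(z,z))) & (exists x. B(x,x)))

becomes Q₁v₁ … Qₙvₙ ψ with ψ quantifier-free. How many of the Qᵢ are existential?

First replace A → B with ¬A ∨ B.
  ~((~(forall q. S(q)) | ~(forall z. B(z,z))) & (exists x. B(x,x)))
Drive negations inward (¬∀x A ≡ ∃x ¬A, ¬∃x A ≡ ∀x ¬A, De Morgan for ∧/∨):
  (forall q. S(q)) & (forall z. B(z,z)) | (forall x. ~B(x,x))
All bound variables are already distinct, so no renaming is needed.
Extract every quantifier outward, since the variables are now distinct and don't occur free across branches:
  forall q. forall z. forall x. (S(q) & B(z,z) | ~B(x,x))
The prefix is forall q forall z forall x: 3 universal, 0 existential.

0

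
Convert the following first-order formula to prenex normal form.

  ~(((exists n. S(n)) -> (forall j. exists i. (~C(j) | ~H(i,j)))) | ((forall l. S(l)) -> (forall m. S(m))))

exists n. exists j. forall i. forall l. exists m. (S(n) & C(j) & H(i,j) & S(l) & ~S(m))

Rewrite implications/biconditionals: A → B as ¬A ∨ B.
  ~(~(exists n. S(n)) | (forall j. exists i. (~C(j) | ~H(i,j))) | ~(forall l. S(l)) | (forall m. S(m)))
Drive negations inward (¬∀x A ≡ ∃x ¬A, ¬∃x A ≡ ∀x ¬A, De Morgan for ∧/∨):
  (exists n. S(n)) & (exists j. forall i. (C(j) & H(i,j))) & (forall l. S(l)) & (exists m. ~S(m))
Finally move all quantifiers to the prefix:
  exists n. exists j. forall i. forall l. exists m. (S(n) & C(j) & H(i,j) & S(l) & ~S(m))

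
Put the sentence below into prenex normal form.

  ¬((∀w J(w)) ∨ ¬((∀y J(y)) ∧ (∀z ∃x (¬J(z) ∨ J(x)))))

∃w ∀y ∀z ∃x (¬J(w) ∧ J(y) ∧ (¬J(z) ∨ J(x)))

Drive negations inward (¬∀x A ≡ ∃x ¬A, ¬∃x A ≡ ∀x ¬A, De Morgan for ∧/∨):
  (∃w ¬J(w)) ∧ (∀y J(y)) ∧ (∀z ∃x (¬J(z) ∨ J(x)))
All bound variables are already distinct, so no renaming is needed.
Pull the quantifiers to the front (each side's bound variable is not free in the other side):
  ∃w ∀y ∀z ∃x (¬J(w) ∧ J(y) ∧ (¬J(z) ∨ J(x)))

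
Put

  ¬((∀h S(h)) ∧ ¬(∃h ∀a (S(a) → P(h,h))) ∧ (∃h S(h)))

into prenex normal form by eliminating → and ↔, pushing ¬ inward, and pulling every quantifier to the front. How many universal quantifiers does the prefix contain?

2

First replace A → B with ¬A ∨ B.
  ¬((∀h S(h)) ∧ ¬(∃h ∀a (¬S(a) ∨ P(h,h))) ∧ (∃h S(h)))
Drive negations inward (¬∀x A ≡ ∃x ¬A, ¬∃x A ≡ ∀x ¬A, De Morgan for ∧/∨):
  (∃h ¬S(h)) ∨ (∃h ∀a (¬S(a) ∨ P(h,h))) ∨ (∀h ¬S(h))
Rename bound variables to avoid capture: h↦v1, h↦y1.
  (∃h ¬S(h)) ∨ (∃v1 ∀a (¬S(a) ∨ P(v1,v1))) ∨ (∀y1 ¬S(y1))
Pull the quantifiers to the front (each side's bound variable is not free in the other side):
  ∃h ∃v1 ∀a ∀y1 (¬S(h) ∨ ¬S(a) ∨ P(v1,v1) ∨ ¬S(y1))
The prefix is ∃h ∃v1 ∀a ∀y1: 2 universal, 2 existential.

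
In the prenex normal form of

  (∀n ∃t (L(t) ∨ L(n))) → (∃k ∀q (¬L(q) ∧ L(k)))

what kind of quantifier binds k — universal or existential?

existential

First replace A → B with ¬A ∨ B.
  ¬(∀n ∃t (L(t) ∨ L(n))) ∨ (∃k ∀q (¬L(q) ∧ L(k)))
Drive negations inward (¬∀x A ≡ ∃x ¬A, ¬∃x A ≡ ∀x ¬A, De Morgan for ∧/∨):
  (∃n ∀t (¬L(t) ∧ ¬L(n))) ∨ (∃k ∀q (¬L(q) ∧ L(k)))
All bound variables are already distinct, so no renaming is needed.
Finally move all quantifiers to the prefix:
  ∃n ∀t ∃k ∀q (¬L(t) ∧ ¬L(n) ∨ ¬L(q) ∧ L(k))
The quantifier ∃k sits under an even number of negations (counting the antecedent side of each →), so it remains existential.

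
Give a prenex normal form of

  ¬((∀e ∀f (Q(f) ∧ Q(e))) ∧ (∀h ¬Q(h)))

Push ¬ through the quantifiers and connectives to reach negation normal form:
  (∃e ∃f (¬Q(f) ∨ ¬Q(e))) ∨ (∃h Q(h))
All bound variables are already distinct, so no renaming is needed.
Finally move all quantifiers to the prefix:
  ∃e ∃f ∃h (¬Q(f) ∨ ¬Q(e) ∨ Q(h))

∃e ∃f ∃h (¬Q(f) ∨ ¬Q(e) ∨ Q(h))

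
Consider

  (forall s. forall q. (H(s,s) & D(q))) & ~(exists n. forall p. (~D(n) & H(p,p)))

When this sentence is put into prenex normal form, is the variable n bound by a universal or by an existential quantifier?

universal

Push ¬ through the quantifiers and connectives to reach negation normal form:
  (forall s. forall q. (H(s,s) & D(q))) & (forall n. exists p. (D(n) | ~H(p,p)))
All bound variables are already distinct, so no renaming is needed.
Pull the quantifiers to the front (each side's bound variable is not free in the other side):
  forall s. forall q. forall n. exists p. (H(s,s) & D(q) & (D(n) | ~H(p,p)))
The quantifier exists n sits under an odd number of negations, so it flips to forall n.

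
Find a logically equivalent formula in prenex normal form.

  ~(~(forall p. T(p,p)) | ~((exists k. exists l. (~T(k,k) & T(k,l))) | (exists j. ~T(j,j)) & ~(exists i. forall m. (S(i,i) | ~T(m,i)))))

forall p. exists k. exists l. exists j. forall i. exists m. (T(p,p) & (~T(k,k) & T(k,l) | ~T(j,j) & ~S(i,i) & T(m,i)))

Move each ¬ inward, flipping quantifiers it crosses:
  (forall p. T(p,p)) & ((exists k. exists l. (~T(k,k) & T(k,l))) | (exists j. ~T(j,j)) & (forall i. exists m. (~S(i,i) & T(m,i))))
All bound variables are already distinct, so no renaming is needed.
Extract every quantifier outward, since the variables are now distinct and don't occur free across branches:
  forall p. exists k. exists l. exists j. forall i. exists m. (T(p,p) & (~T(k,k) & T(k,l) | ~T(j,j) & ~S(i,i) & T(m,i)))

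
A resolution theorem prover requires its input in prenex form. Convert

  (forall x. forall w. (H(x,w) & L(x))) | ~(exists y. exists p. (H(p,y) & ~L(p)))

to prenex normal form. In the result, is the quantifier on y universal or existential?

Drive negations inward (¬∀x A ≡ ∃x ¬A, ¬∃x A ≡ ∀x ¬A, De Morgan for ∧/∨):
  (forall x. forall w. (H(x,w) & L(x))) | (forall y. forall p. (~H(p,y) | L(p)))
All bound variables are already distinct, so no renaming is needed.
Finally move all quantifiers to the prefix:
  forall x. forall w. forall y. forall p. (H(x,w) & L(x) | ~H(p,y) | L(p))
The quantifier exists y sits under an odd number of negations, so it flips to forall y.

universal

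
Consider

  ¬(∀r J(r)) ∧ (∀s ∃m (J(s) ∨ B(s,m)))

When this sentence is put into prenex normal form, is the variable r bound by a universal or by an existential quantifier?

Move each ¬ inward, flipping quantifiers it crosses:
  (∃r ¬J(r)) ∧ (∀s ∃m (J(s) ∨ B(s,m)))
All bound variables are already distinct, so no renaming is needed.
Extract every quantifier outward, since the variables are now distinct and don't occur free across branches:
  ∃r ∀s ∃m (¬J(r) ∧ (J(s) ∨ B(s,m)))
The quantifier ∀r sits under an odd number of negations, so it flips to ∃r.

existential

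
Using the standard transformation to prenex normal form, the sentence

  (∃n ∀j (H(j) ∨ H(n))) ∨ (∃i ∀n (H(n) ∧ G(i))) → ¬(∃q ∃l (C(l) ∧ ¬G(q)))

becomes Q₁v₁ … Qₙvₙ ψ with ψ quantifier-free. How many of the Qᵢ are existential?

2

Eliminate → and ↔ using ¬ and ∨.
  ¬((∃n ∀j (H(j) ∨ H(n))) ∨ (∃i ∀n (H(n) ∧ G(i)))) ∨ ¬(∃q ∃l (C(l) ∧ ¬G(q)))
Drive negations inward (¬∀x A ≡ ∃x ¬A, ¬∃x A ≡ ∀x ¬A, De Morgan for ∧/∨):
  (∀n ∃j (¬H(j) ∧ ¬H(n))) ∧ (∀i ∃n (¬H(n) ∨ ¬G(i))) ∨ (∀q ∀l (¬C(l) ∨ G(q)))
Rename bound variables to avoid capture: n↦v1.
  (∀n ∃j (¬H(j) ∧ ¬H(n))) ∧ (∀i ∃v1 (¬H(v1) ∨ ¬G(i))) ∨ (∀q ∀l (¬C(l) ∨ G(q)))
Pull the quantifiers to the front (each side's bound variable is not free in the other side):
  ∀n ∃j ∀i ∃v1 ∀q ∀l (¬H(j) ∧ ¬H(n) ∧ (¬H(v1) ∨ ¬G(i)) ∨ ¬C(l) ∨ G(q))
The prefix is ∀n ∃j ∀i ∃v1 ∀q ∀l: 4 universal, 2 existential.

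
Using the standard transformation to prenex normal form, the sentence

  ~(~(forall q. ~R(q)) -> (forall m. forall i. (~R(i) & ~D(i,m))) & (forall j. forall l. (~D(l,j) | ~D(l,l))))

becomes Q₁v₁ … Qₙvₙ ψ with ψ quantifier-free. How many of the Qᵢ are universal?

0

Eliminate → and ↔ using ¬ and ∨.
  ~(~~(forall q. ~R(q)) | (forall m. forall i. (~R(i) & ~D(i,m))) & (forall j. forall l. (~D(l,j) | ~D(l,l))))
Move each ¬ inward, flipping quantifiers it crosses:
  (exists q. R(q)) & ((exists m. exists i. (R(i) | D(i,m))) | (exists j. exists l. (D(l,j) & D(l,l))))
All bound variables are already distinct, so no renaming is needed.
Finally move all quantifiers to the prefix:
  exists q. exists m. exists i. exists j. exists l. (R(q) & (R(i) | D(i,m) | D(l,j) & D(l,l)))
The prefix is exists q exists m exists i exists j exists l: 0 universal, 5 existential.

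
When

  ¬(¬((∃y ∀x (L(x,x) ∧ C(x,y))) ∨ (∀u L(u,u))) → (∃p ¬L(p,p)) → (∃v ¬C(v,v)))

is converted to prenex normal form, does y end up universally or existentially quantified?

First replace A → B with ¬A ∨ B.
  ¬(¬¬((∃y ∀x (L(x,x) ∧ C(x,y))) ∨ (∀u L(u,u))) ∨ ¬(∃p ¬L(p,p)) ∨ (∃v ¬C(v,v)))
Move each ¬ inward, flipping quantifiers it crosses:
  (∀y ∃x (¬L(x,x) ∨ ¬C(x,y))) ∧ (∃u ¬L(u,u)) ∧ (∃p ¬L(p,p)) ∧ (∀v C(v,v))
All bound variables are already distinct, so no renaming is needed.
Extract every quantifier outward, since the variables are now distinct and don't occur free across branches:
  ∀y ∃x ∃u ∃p ∀v ((¬L(x,x) ∨ ¬C(x,y)) ∧ ¬L(u,u) ∧ ¬L(p,p) ∧ C(v,v))
The quantifier ∃y sits under an odd number of negations (counting the antecedent side of each →), so it flips to ∀y.

universal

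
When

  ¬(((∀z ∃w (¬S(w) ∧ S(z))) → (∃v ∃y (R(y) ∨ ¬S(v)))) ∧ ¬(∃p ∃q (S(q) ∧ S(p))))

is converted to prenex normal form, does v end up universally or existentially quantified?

Rewrite implications/biconditionals: A → B as ¬A ∨ B.
  ¬((¬(∀z ∃w (¬S(w) ∧ S(z))) ∨ (∃v ∃y (R(y) ∨ ¬S(v)))) ∧ ¬(∃p ∃q (S(q) ∧ S(p))))
Push ¬ through the quantifiers and connectives to reach negation normal form:
  (∀z ∃w (¬S(w) ∧ S(z))) ∧ (∀v ∀y (¬R(y) ∧ S(v))) ∨ (∃p ∃q (S(q) ∧ S(p)))
All bound variables are already distinct, so no renaming is needed.
Finally move all quantifiers to the prefix:
  ∀z ∃w ∀v ∀y ∃p ∃q (¬S(w) ∧ S(z) ∧ ¬R(y) ∧ S(v) ∨ S(q) ∧ S(p))
The quantifier ∃v sits under an odd number of negations (counting the antecedent side of each →), so it flips to ∀v.

universal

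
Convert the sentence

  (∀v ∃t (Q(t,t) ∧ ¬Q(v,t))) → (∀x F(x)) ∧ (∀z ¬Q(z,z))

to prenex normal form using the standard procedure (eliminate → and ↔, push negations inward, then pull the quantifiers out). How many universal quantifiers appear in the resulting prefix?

3

Rewrite implications/biconditionals: A → B as ¬A ∨ B.
  ¬(∀v ∃t (Q(t,t) ∧ ¬Q(v,t))) ∨ (∀x F(x)) ∧ (∀z ¬Q(z,z))
Drive negations inward (¬∀x A ≡ ∃x ¬A, ¬∃x A ≡ ∀x ¬A, De Morgan for ∧/∨):
  (∃v ∀t (¬Q(t,t) ∨ Q(v,t))) ∨ (∀x F(x)) ∧ (∀z ¬Q(z,z))
Pull the quantifiers to the front (each side's bound variable is not free in the other side):
  ∃v ∀t ∀x ∀z (¬Q(t,t) ∨ Q(v,t) ∨ F(x) ∧ ¬Q(z,z))
The prefix is ∃v ∀t ∀x ∀z: 3 universal, 1 existential.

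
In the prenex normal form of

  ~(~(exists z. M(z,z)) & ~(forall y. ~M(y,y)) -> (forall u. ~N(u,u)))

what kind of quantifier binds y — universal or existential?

existential

Rewrite implications/biconditionals: A → B as ¬A ∨ B.
  ~(~(~(exists z. M(z,z)) & ~(forall y. ~M(y,y))) | (forall u. ~N(u,u)))
Push ¬ through the quantifiers and connectives to reach negation normal form:
  (forall z. ~M(z,z)) & (exists y. M(y,y)) & (exists u. N(u,u))
Pull the quantifiers to the front (each side's bound variable is not free in the other side):
  forall z. exists y. exists u. (~M(z,z) & M(y,y) & N(u,u))
The quantifier forall y sits under an odd number of negations (counting the antecedent side of each →), so it flips to exists y.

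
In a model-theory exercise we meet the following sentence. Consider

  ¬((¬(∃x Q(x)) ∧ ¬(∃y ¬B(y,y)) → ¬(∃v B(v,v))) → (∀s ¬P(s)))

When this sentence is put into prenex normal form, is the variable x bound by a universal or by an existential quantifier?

existential

Rewrite implications/biconditionals: A → B as ¬A ∨ B.
  ¬(¬(¬(¬(∃x Q(x)) ∧ ¬(∃y ¬B(y,y))) ∨ ¬(∃v B(v,v))) ∨ (∀s ¬P(s)))
Drive negations inward (¬∀x A ≡ ∃x ¬A, ¬∃x A ≡ ∀x ¬A, De Morgan for ∧/∨):
  ((∃x Q(x)) ∨ (∃y ¬B(y,y)) ∨ (∀v ¬B(v,v))) ∧ (∃s P(s))
All bound variables are already distinct, so no renaming is needed.
Finally move all quantifiers to the prefix:
  ∃x ∃y ∀v ∃s ((Q(x) ∨ ¬B(y,y) ∨ ¬B(v,v)) ∧ P(s))
The quantifier ∃x sits under an even number of negations (counting the antecedent side of each →), so it remains existential.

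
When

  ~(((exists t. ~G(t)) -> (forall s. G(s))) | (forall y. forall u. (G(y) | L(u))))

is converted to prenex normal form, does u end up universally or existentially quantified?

First replace A → B with ¬A ∨ B.
  ~(~(exists t. ~G(t)) | (forall s. G(s)) | (forall y. forall u. (G(y) | L(u))))
Drive negations inward (¬∀x A ≡ ∃x ¬A, ¬∃x A ≡ ∀x ¬A, De Morgan for ∧/∨):
  (exists t. ~G(t)) & (exists s. ~G(s)) & (exists y. exists u. (~G(y) & ~L(u)))
All bound variables are already distinct, so no renaming is needed.
Extract every quantifier outward, since the variables are now distinct and don't occur free across branches:
  exists t. exists s. exists y. exists u. (~G(t) & ~G(s) & ~G(y) & ~L(u))
The quantifier forall u sits under an odd number of negations (counting the antecedent side of each →), so it flips to exists u.

existential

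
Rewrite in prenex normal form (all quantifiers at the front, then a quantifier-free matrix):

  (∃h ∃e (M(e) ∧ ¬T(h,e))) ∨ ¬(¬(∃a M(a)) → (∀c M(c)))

Eliminate → and ↔ using ¬ and ∨.
  (∃h ∃e (M(e) ∧ ¬T(h,e))) ∨ ¬(¬¬(∃a M(a)) ∨ (∀c M(c)))
Drive negations inward (¬∀x A ≡ ∃x ¬A, ¬∃x A ≡ ∀x ¬A, De Morgan for ∧/∨):
  (∃h ∃e (M(e) ∧ ¬T(h,e))) ∨ (∀a ¬M(a)) ∧ (∃c ¬M(c))
All bound variables are already distinct, so no renaming is needed.
Pull the quantifiers to the front (each side's bound variable is not free in the other side):
  ∃h ∃e ∀a ∃c (M(e) ∧ ¬T(h,e) ∨ ¬M(a) ∧ ¬M(c))

∃h ∃e ∀a ∃c (M(e) ∧ ¬T(h,e) ∨ ¬M(a) ∧ ¬M(c))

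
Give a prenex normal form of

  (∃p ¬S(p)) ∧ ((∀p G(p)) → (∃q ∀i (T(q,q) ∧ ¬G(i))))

∃p ∃x ∃q ∀i (¬S(p) ∧ (¬G(x) ∨ T(q,q) ∧ ¬G(i)))

Eliminate → and ↔ using ¬ and ∨.
  (∃p ¬S(p)) ∧ (¬(∀p G(p)) ∨ (∃q ∀i (T(q,q) ∧ ¬G(i))))
Drive negations inward (¬∀x A ≡ ∃x ¬A, ¬∃x A ≡ ∀x ¬A, De Morgan for ∧/∨):
  (∃p ¬S(p)) ∧ ((∃p ¬G(p)) ∨ (∃q ∀i (T(q,q) ∧ ¬G(i))))
Give each quantifier a distinct variable: p↦x.
  (∃p ¬S(p)) ∧ ((∃x ¬G(x)) ∨ (∃q ∀i (T(q,q) ∧ ¬G(i))))
Extract every quantifier outward, since the variables are now distinct and don't occur free across branches:
  ∃p ∃x ∃q ∀i (¬S(p) ∧ (¬G(x) ∨ T(q,q) ∧ ¬G(i)))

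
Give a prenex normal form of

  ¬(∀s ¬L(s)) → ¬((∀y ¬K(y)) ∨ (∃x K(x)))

∀s ∃y ∀x (¬L(s) ∨ K(y) ∧ ¬K(x))

Rewrite implications/biconditionals: A → B as ¬A ∨ B.
  ¬¬(∀s ¬L(s)) ∨ ¬((∀y ¬K(y)) ∨ (∃x K(x)))
Drive negations inward (¬∀x A ≡ ∃x ¬A, ¬∃x A ≡ ∀x ¬A, De Morgan for ∧/∨):
  (∀s ¬L(s)) ∨ (∃y K(y)) ∧ (∀x ¬K(x))
All bound variables are already distinct, so no renaming is needed.
Extract every quantifier outward, since the variables are now distinct and don't occur free across branches:
  ∀s ∃y ∀x (¬L(s) ∨ K(y) ∧ ¬K(x))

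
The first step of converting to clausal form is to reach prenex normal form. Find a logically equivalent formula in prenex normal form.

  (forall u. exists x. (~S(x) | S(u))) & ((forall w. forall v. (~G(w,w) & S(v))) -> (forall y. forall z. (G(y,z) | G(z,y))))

forall u. exists x. exists w. exists v. forall y. forall z. ((~S(x) | S(u)) & (G(w,w) | ~S(v) | G(y,z) | G(z,y)))

Rewrite implications/biconditionals: A → B as ¬A ∨ B.
  (forall u. exists x. (~S(x) | S(u))) & (~(forall w. forall v. (~G(w,w) & S(v))) | (forall y. forall z. (G(y,z) | G(z,y))))
Drive negations inward (¬∀x A ≡ ∃x ¬A, ¬∃x A ≡ ∀x ¬A, De Morgan for ∧/∨):
  (forall u. exists x. (~S(x) | S(u))) & ((exists w. exists v. (G(w,w) | ~S(v))) | (forall y. forall z. (G(y,z) | G(z,y))))
Extract every quantifier outward, since the variables are now distinct and don't occur free across branches:
  forall u. exists x. exists w. exists v. forall y. forall z. ((~S(x) | S(u)) & (G(w,w) | ~S(v) | G(y,z) | G(z,y)))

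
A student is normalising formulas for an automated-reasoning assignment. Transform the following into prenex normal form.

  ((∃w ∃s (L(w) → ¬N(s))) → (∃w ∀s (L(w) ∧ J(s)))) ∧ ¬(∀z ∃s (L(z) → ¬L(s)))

First replace A → B with ¬A ∨ B.
  (¬(∃w ∃s (¬L(w) ∨ ¬N(s))) ∨ (∃w ∀s (L(w) ∧ J(s)))) ∧ ¬(∀z ∃s (¬L(z) ∨ ¬L(s)))
Push ¬ through the quantifiers and connectives to reach negation normal form:
  ((∀w ∀s (L(w) ∧ N(s))) ∨ (∃w ∀s (L(w) ∧ J(s)))) ∧ (∃z ∀s (L(z) ∧ L(s)))
Give each quantifier a distinct variable: w↦w1, s↦x1, s↦v1.
  ((∀w ∀s (L(w) ∧ N(s))) ∨ (∃w1 ∀x1 (L(w1) ∧ J(x1)))) ∧ (∃z ∀v1 (L(z) ∧ L(v1)))
Finally move all quantifiers to the prefix:
  ∀w ∀s ∃w1 ∀x1 ∃z ∀v1 ((L(w) ∧ N(s) ∨ L(w1) ∧ J(x1)) ∧ L(z) ∧ L(v1))

∀w ∀s ∃w1 ∀x1 ∃z ∀v1 ((L(w) ∧ N(s) ∨ L(w1) ∧ J(x1)) ∧ L(z) ∧ L(v1))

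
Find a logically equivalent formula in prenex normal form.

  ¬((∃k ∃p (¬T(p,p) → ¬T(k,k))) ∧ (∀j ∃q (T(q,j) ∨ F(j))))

∀k ∀p ∃j ∀q (¬T(p,p) ∧ T(k,k) ∨ ¬T(q,j) ∧ ¬F(j))

First replace A → B with ¬A ∨ B.
  ¬((∃k ∃p (¬¬T(p,p) ∨ ¬T(k,k))) ∧ (∀j ∃q (T(q,j) ∨ F(j))))
Drive negations inward (¬∀x A ≡ ∃x ¬A, ¬∃x A ≡ ∀x ¬A, De Morgan for ∧/∨):
  (∀k ∀p (¬T(p,p) ∧ T(k,k))) ∨ (∃j ∀q (¬T(q,j) ∧ ¬F(j)))
Extract every quantifier outward, since the variables are now distinct and don't occur free across branches:
  ∀k ∀p ∃j ∀q (¬T(p,p) ∧ T(k,k) ∨ ¬T(q,j) ∧ ¬F(j))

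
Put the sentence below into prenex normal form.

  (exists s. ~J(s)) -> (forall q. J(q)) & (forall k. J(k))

forall s. forall q. forall k. (J(s) | J(q) & J(k))

First replace A → B with ¬A ∨ B.
  ~(exists s. ~J(s)) | (forall q. J(q)) & (forall k. J(k))
Push ¬ through the quantifiers and connectives to reach negation normal form:
  (forall s. J(s)) | (forall q. J(q)) & (forall k. J(k))
All bound variables are already distinct, so no renaming is needed.
Extract every quantifier outward, since the variables are now distinct and don't occur free across branches:
  forall s. forall q. forall k. (J(s) | J(q) & J(k))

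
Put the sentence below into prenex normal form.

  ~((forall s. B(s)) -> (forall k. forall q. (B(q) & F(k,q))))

Rewrite implications/biconditionals: A → B as ¬A ∨ B.
  ~(~(forall s. B(s)) | (forall k. forall q. (B(q) & F(k,q))))
Move each ¬ inward, flipping quantifiers it crosses:
  (forall s. B(s)) & (exists k. exists q. (~B(q) | ~F(k,q)))
All bound variables are already distinct, so no renaming is needed.
Extract every quantifier outward, since the variables are now distinct and don't occur free across branches:
  forall s. exists k. exists q. (B(s) & (~B(q) | ~F(k,q)))

forall s. exists k. exists q. (B(s) & (~B(q) | ~F(k,q)))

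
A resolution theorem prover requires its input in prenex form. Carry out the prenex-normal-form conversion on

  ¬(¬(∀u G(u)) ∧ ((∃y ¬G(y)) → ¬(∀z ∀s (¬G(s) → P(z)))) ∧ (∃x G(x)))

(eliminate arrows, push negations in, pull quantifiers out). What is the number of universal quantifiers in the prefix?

4

Rewrite implications/biconditionals: A → B as ¬A ∨ B.
  ¬(¬(∀u G(u)) ∧ (¬(∃y ¬G(y)) ∨ ¬(∀z ∀s (¬¬G(s) ∨ P(z)))) ∧ (∃x G(x)))
Move each ¬ inward, flipping quantifiers it crosses:
  (∀u G(u)) ∨ (∃y ¬G(y)) ∧ (∀z ∀s (G(s) ∨ P(z))) ∨ (∀x ¬G(x))
All bound variables are already distinct, so no renaming is needed.
Extract every quantifier outward, since the variables are now distinct and don't occur free across branches:
  ∀u ∃y ∀z ∀s ∀x (G(u) ∨ ¬G(y) ∧ (G(s) ∨ P(z)) ∨ ¬G(x))
The prefix is ∀u ∃y ∀z ∀s ∀x: 4 universal, 1 existential.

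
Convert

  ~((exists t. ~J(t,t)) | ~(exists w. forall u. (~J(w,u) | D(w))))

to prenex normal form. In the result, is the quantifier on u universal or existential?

universal

Drive negations inward (¬∀x A ≡ ∃x ¬A, ¬∃x A ≡ ∀x ¬A, De Morgan for ∧/∨):
  (forall t. J(t,t)) & (exists w. forall u. (~J(w,u) | D(w)))
Pull the quantifiers to the front (each side's bound variable is not free in the other side):
  forall t. exists w. forall u. (J(t,t) & (~J(w,u) | D(w)))
The quantifier forall u sits under an even number of negations, so it remains universal.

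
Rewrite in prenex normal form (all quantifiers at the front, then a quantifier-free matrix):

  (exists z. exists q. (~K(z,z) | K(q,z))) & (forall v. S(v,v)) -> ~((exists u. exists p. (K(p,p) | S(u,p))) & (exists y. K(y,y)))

forall z. forall q. exists v. forall u. forall p. forall y. (K(z,z) & ~K(q,z) | ~S(v,v) | ~K(p,p) & ~S(u,p) | ~K(y,y))

First replace A → B with ¬A ∨ B.
  ~((exists z. exists q. (~K(z,z) | K(q,z))) & (forall v. S(v,v))) | ~((exists u. exists p. (K(p,p) | S(u,p))) & (exists y. K(y,y)))
Drive negations inward (¬∀x A ≡ ∃x ¬A, ¬∃x A ≡ ∀x ¬A, De Morgan for ∧/∨):
  (forall z. forall q. (K(z,z) & ~K(q,z))) | (exists v. ~S(v,v)) | (forall u. forall p. (~K(p,p) & ~S(u,p))) | (forall y. ~K(y,y))
Pull the quantifiers to the front (each side's bound variable is not free in the other side):
  forall z. forall q. exists v. forall u. forall p. forall y. (K(z,z) & ~K(q,z) | ~S(v,v) | ~K(p,p) & ~S(u,p) | ~K(y,y))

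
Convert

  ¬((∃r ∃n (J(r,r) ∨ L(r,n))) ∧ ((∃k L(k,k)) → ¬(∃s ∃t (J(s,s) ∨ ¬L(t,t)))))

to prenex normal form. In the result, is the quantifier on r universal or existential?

universal

First replace A → B with ¬A ∨ B.
  ¬((∃r ∃n (J(r,r) ∨ L(r,n))) ∧ (¬(∃k L(k,k)) ∨ ¬(∃s ∃t (J(s,s) ∨ ¬L(t,t)))))
Move each ¬ inward, flipping quantifiers it crosses:
  (∀r ∀n (¬J(r,r) ∧ ¬L(r,n))) ∨ (∃k L(k,k)) ∧ (∃s ∃t (J(s,s) ∨ ¬L(t,t)))
Finally move all quantifiers to the prefix:
  ∀r ∀n ∃k ∃s ∃t (¬J(r,r) ∧ ¬L(r,n) ∨ L(k,k) ∧ (J(s,s) ∨ ¬L(t,t)))
The quantifier ∃r sits under an odd number of negations (counting the antecedent side of each →), so it flips to ∀r.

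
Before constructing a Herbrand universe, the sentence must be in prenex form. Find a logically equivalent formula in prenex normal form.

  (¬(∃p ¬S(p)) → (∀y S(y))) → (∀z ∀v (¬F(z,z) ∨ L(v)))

Eliminate → and ↔ using ¬ and ∨.
  ¬(¬¬(∃p ¬S(p)) ∨ (∀y S(y))) ∨ (∀z ∀v (¬F(z,z) ∨ L(v)))
Move each ¬ inward, flipping quantifiers it crosses:
  (∀p S(p)) ∧ (∃y ¬S(y)) ∨ (∀z ∀v (¬F(z,z) ∨ L(v)))
All bound variables are already distinct, so no renaming is needed.
Finally move all quantifiers to the prefix:
  ∀p ∃y ∀z ∀v (S(p) ∧ ¬S(y) ∨ ¬F(z,z) ∨ L(v))

∀p ∃y ∀z ∀v (S(p) ∧ ¬S(y) ∨ ¬F(z,z) ∨ L(v))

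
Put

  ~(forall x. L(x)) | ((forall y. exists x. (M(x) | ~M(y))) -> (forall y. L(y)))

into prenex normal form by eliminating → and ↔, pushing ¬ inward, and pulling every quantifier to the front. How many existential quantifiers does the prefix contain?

2

Rewrite implications/biconditionals: A → B as ¬A ∨ B.
  ~(forall x. L(x)) | ~(forall y. exists x. (M(x) | ~M(y))) | (forall y. L(y))
Drive negations inward (¬∀x A ≡ ∃x ¬A, ¬∃x A ≡ ∀x ¬A, De Morgan for ∧/∨):
  (exists x. ~L(x)) | (exists y. forall x. (~M(x) & M(y))) | (forall y. L(y))
Give each quantifier a distinct variable: x↦v, y↦u1.
  (exists x. ~L(x)) | (exists y. forall v. (~M(v) & M(y))) | (forall u1. L(u1))
Extract every quantifier outward, since the variables are now distinct and don't occur free across branches:
  exists x. exists y. forall v. forall u1. (~L(x) | ~M(v) & M(y) | L(u1))
The prefix is exists x exists y forall v forall u1: 2 universal, 2 existential.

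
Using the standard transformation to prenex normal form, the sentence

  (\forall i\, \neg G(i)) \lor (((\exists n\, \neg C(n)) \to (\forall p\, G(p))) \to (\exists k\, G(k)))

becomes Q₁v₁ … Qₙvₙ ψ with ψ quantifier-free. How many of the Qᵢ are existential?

Rewrite implications/biconditionals: A → B as ¬A ∨ B.
  (\forall i\, \neg G(i)) \lor \neg (\neg (\exists n\, \neg C(n)) \lor (\forall p\, G(p))) \lor (\exists k\, G(k))
Push ¬ through the quantifiers and connectives to reach negation normal form:
  (\forall i\, \neg G(i)) \lor (\exists n\, \neg C(n)) \land (\exists p\, \neg G(p)) \lor (\exists k\, G(k))
Finally move all quantifiers to the prefix:
  \forall i\, \exists n\, \exists p\, \exists k\, (\neg G(i) \lor \neg C(n) \land \neg G(p) \lor G(k))
The prefix is \forall i \exists n \exists p \exists k: 1 universal, 3 existential.

3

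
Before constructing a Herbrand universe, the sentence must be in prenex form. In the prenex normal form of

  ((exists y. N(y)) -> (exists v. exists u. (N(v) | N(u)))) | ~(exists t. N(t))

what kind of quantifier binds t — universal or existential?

Rewrite implications/biconditionals: A → B as ¬A ∨ B.
  ~(exists y. N(y)) | (exists v. exists u. (N(v) | N(u))) | ~(exists t. N(t))
Drive negations inward (¬∀x A ≡ ∃x ¬A, ¬∃x A ≡ ∀x ¬A, De Morgan for ∧/∨):
  (forall y. ~N(y)) | (exists v. exists u. (N(v) | N(u))) | (forall t. ~N(t))
Pull the quantifiers to the front (each side's bound variable is not free in the other side):
  forall y. exists v. exists u. forall t. (~N(y) | N(v) | N(u) | ~N(t))
The quantifier exists t sits under an odd number of negations (counting the antecedent side of each →), so it flips to forall t.

universal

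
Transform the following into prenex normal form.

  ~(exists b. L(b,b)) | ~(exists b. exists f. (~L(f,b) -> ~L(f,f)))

Eliminate → and ↔ using ¬ and ∨.
  ~(exists b. L(b,b)) | ~(exists b. exists f. (~~L(f,b) | ~L(f,f)))
Push ¬ through the quantifiers and connectives to reach negation normal form:
  (forall b. ~L(b,b)) | (forall b. forall f. (~L(f,b) & L(f,f)))
Rename bound variables to avoid capture: b↦q.
  (forall b. ~L(b,b)) | (forall q. forall f. (~L(f,q) & L(f,f)))
Finally move all quantifiers to the prefix:
  forall b. forall q. forall f. (~L(b,b) | ~L(f,q) & L(f,f))

forall b. forall q. forall f. (~L(b,b) | ~L(f,q) & L(f,f))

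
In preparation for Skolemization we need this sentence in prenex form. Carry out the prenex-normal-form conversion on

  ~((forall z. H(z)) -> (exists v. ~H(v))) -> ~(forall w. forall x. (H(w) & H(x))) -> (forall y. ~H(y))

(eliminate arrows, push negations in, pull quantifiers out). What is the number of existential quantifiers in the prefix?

2

Eliminate → and ↔ using ¬ and ∨.
  ~~(~(forall z. H(z)) | (exists v. ~H(v))) | ~~(forall w. forall x. (H(w) & H(x))) | (forall y. ~H(y))
Drive negations inward (¬∀x A ≡ ∃x ¬A, ¬∃x A ≡ ∀x ¬A, De Morgan for ∧/∨):
  (exists z. ~H(z)) | (exists v. ~H(v)) | (forall w. forall x. (H(w) & H(x))) | (forall y. ~H(y))
All bound variables are already distinct, so no renaming is needed.
Extract every quantifier outward, since the variables are now distinct and don't occur free across branches:
  exists z. exists v. forall w. forall x. forall y. (~H(z) | ~H(v) | H(w) & H(x) | ~H(y))
The prefix is exists z exists v forall w forall x forall y: 3 universal, 2 existential.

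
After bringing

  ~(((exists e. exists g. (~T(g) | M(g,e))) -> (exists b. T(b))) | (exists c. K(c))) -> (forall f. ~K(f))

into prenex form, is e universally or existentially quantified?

Rewrite implications/biconditionals: A → B as ¬A ∨ B.
  ~~(~(exists e. exists g. (~T(g) | M(g,e))) | (exists b. T(b)) | (exists c. K(c))) | (forall f. ~K(f))
Drive negations inward (¬∀x A ≡ ∃x ¬A, ¬∃x A ≡ ∀x ¬A, De Morgan for ∧/∨):
  (forall e. forall g. (T(g) & ~M(g,e))) | (exists b. T(b)) | (exists c. K(c)) | (forall f. ~K(f))
All bound variables are already distinct, so no renaming is needed.
Finally move all quantifiers to the prefix:
  forall e. forall g. exists b. exists c. forall f. (T(g) & ~M(g,e) | T(b) | K(c) | ~K(f))
The quantifier exists e sits under an odd number of negations (counting the antecedent side of each →), so it flips to forall e.

universal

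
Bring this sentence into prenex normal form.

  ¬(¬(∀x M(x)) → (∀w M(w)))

∃x ∃w (¬M(x) ∧ ¬M(w))

First replace A → B with ¬A ∨ B.
  ¬(¬¬(∀x M(x)) ∨ (∀w M(w)))
Drive negations inward (¬∀x A ≡ ∃x ¬A, ¬∃x A ≡ ∀x ¬A, De Morgan for ∧/∨):
  (∃x ¬M(x)) ∧ (∃w ¬M(w))
All bound variables are already distinct, so no renaming is needed.
Pull the quantifiers to the front (each side's bound variable is not free in the other side):
  ∃x ∃w (¬M(x) ∧ ¬M(w))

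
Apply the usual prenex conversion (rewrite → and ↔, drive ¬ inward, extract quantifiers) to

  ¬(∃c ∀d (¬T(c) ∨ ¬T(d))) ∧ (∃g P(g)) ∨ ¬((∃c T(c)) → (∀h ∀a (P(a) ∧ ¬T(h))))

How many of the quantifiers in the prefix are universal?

1

First replace A → B with ¬A ∨ B.
  ¬(∃c ∀d (¬T(c) ∨ ¬T(d))) ∧ (∃g P(g)) ∨ ¬(¬(∃c T(c)) ∨ (∀h ∀a (P(a) ∧ ¬T(h))))
Push ¬ through the quantifiers and connectives to reach negation normal form:
  (∀c ∃d (T(c) ∧ T(d))) ∧ (∃g P(g)) ∨ (∃c T(c)) ∧ (∃h ∃a (¬P(a) ∨ T(h)))
Give each quantifier a distinct variable: c↦u1.
  (∀c ∃d (T(c) ∧ T(d))) ∧ (∃g P(g)) ∨ (∃u1 T(u1)) ∧ (∃h ∃a (¬P(a) ∨ T(h)))
Pull the quantifiers to the front (each side's bound variable is not free in the other side):
  ∀c ∃d ∃g ∃u1 ∃h ∃a (T(c) ∧ T(d) ∧ P(g) ∨ T(u1) ∧ (¬P(a) ∨ T(h)))
The prefix is ∀c ∃d ∃g ∃u1 ∃h ∃a: 1 universal, 5 existential.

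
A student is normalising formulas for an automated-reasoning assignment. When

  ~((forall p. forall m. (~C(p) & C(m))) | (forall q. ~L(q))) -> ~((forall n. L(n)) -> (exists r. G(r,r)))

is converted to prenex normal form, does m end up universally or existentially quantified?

universal

Rewrite implications/biconditionals: A → B as ¬A ∨ B.
  ~~((forall p. forall m. (~C(p) & C(m))) | (forall q. ~L(q))) | ~(~(forall n. L(n)) | (exists r. G(r,r)))
Move each ¬ inward, flipping quantifiers it crosses:
  (forall p. forall m. (~C(p) & C(m))) | (forall q. ~L(q)) | (forall n. L(n)) & (forall r. ~G(r,r))
All bound variables are already distinct, so no renaming is needed.
Pull the quantifiers to the front (each side's bound variable is not free in the other side):
  forall p. forall m. forall q. forall n. forall r. (~C(p) & C(m) | ~L(q) | L(n) & ~G(r,r))
The quantifier forall m sits under an even number of negations (counting the antecedent side of each →), so it remains universal.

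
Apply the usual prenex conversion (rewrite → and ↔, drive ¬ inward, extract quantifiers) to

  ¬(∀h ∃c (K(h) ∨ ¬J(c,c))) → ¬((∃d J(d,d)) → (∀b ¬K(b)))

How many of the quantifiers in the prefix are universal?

Rewrite implications/biconditionals: A → B as ¬A ∨ B.
  ¬¬(∀h ∃c (K(h) ∨ ¬J(c,c))) ∨ ¬(¬(∃d J(d,d)) ∨ (∀b ¬K(b)))
Push ¬ through the quantifiers and connectives to reach negation normal form:
  (∀h ∃c (K(h) ∨ ¬J(c,c))) ∨ (∃d J(d,d)) ∧ (∃b K(b))
Finally move all quantifiers to the prefix:
  ∀h ∃c ∃d ∃b (K(h) ∨ ¬J(c,c) ∨ J(d,d) ∧ K(b))
The prefix is ∀h ∃c ∃d ∃b: 1 universal, 3 existential.

1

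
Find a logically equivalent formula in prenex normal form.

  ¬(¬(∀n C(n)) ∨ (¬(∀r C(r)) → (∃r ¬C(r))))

Rewrite implications/biconditionals: A → B as ¬A ∨ B.
  ¬(¬(∀n C(n)) ∨ ¬¬(∀r C(r)) ∨ (∃r ¬C(r)))
Push ¬ through the quantifiers and connectives to reach negation normal form:
  (∀n C(n)) ∧ (∃r ¬C(r)) ∧ (∀r C(r))
Standardize variables apart so no two quantifiers bind the same name: r↦w1.
  (∀n C(n)) ∧ (∃r ¬C(r)) ∧ (∀w1 C(w1))
Finally move all quantifiers to the prefix:
  ∀n ∃r ∀w1 (C(n) ∧ ¬C(r) ∧ C(w1))

∀n ∃r ∀w1 (C(n) ∧ ¬C(r) ∧ C(w1))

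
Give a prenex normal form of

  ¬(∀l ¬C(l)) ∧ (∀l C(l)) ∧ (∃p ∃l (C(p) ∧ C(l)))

Move each ¬ inward, flipping quantifiers it crosses:
  (∃l C(l)) ∧ (∀l C(l)) ∧ (∃p ∃l (C(p) ∧ C(l)))
Standardize variables apart so no two quantifiers bind the same name: l↦u1, l↦x1.
  (∃l C(l)) ∧ (∀u1 C(u1)) ∧ (∃p ∃x1 (C(p) ∧ C(x1)))
Pull the quantifiers to the front (each side's bound variable is not free in the other side):
  ∃l ∀u1 ∃p ∃x1 (C(l) ∧ C(u1) ∧ C(p) ∧ C(x1))

∃l ∀u1 ∃p ∃x1 (C(l) ∧ C(u1) ∧ C(p) ∧ C(x1))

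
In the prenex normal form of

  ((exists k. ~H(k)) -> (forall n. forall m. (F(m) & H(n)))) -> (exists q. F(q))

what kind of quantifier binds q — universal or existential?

existential

Eliminate → and ↔ using ¬ and ∨.
  ~(~(exists k. ~H(k)) | (forall n. forall m. (F(m) & H(n)))) | (exists q. F(q))
Drive negations inward (¬∀x A ≡ ∃x ¬A, ¬∃x A ≡ ∀x ¬A, De Morgan for ∧/∨):
  (exists k. ~H(k)) & (exists n. exists m. (~F(m) | ~H(n))) | (exists q. F(q))
All bound variables are already distinct, so no renaming is needed.
Extract every quantifier outward, since the variables are now distinct and don't occur free across branches:
  exists k. exists n. exists m. exists q. (~H(k) & (~F(m) | ~H(n)) | F(q))
The quantifier exists q sits under an even number of negations (counting the antecedent side of each →), so it remains existential.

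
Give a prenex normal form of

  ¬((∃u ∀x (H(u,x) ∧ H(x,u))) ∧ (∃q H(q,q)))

∀u ∃x ∀q (¬H(u,x) ∨ ¬H(x,u) ∨ ¬H(q,q))

Drive negations inward (¬∀x A ≡ ∃x ¬A, ¬∃x A ≡ ∀x ¬A, De Morgan for ∧/∨):
  (∀u ∃x (¬H(u,x) ∨ ¬H(x,u))) ∨ (∀q ¬H(q,q))
Extract every quantifier outward, since the variables are now distinct and don't occur free across branches:
  ∀u ∃x ∀q (¬H(u,x) ∨ ¬H(x,u) ∨ ¬H(q,q))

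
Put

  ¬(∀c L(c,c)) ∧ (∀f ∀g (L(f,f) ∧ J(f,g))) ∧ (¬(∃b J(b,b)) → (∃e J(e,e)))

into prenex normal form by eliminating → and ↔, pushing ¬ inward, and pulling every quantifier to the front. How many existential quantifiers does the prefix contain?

3

First replace A → B with ¬A ∨ B.
  ¬(∀c L(c,c)) ∧ (∀f ∀g (L(f,f) ∧ J(f,g))) ∧ (¬¬(∃b J(b,b)) ∨ (∃e J(e,e)))
Move each ¬ inward, flipping quantifiers it crosses:
  (∃c ¬L(c,c)) ∧ (∀f ∀g (L(f,f) ∧ J(f,g))) ∧ ((∃b J(b,b)) ∨ (∃e J(e,e)))
All bound variables are already distinct, so no renaming is needed.
Finally move all quantifiers to the prefix:
  ∃c ∀f ∀g ∃b ∃e (¬L(c,c) ∧ L(f,f) ∧ J(f,g) ∧ (J(b,b) ∨ J(e,e)))
The prefix is ∃c ∀f ∀g ∃b ∃e: 2 universal, 3 existential.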